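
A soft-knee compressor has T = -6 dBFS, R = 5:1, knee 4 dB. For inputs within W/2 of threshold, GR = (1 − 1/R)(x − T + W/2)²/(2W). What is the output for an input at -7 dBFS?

-7.1 dBFS

x − T + W/2 = -7 − (-6) + 2 = 1.
GR = (1 − 1/5) × 1² / 8 = 0.8 × 1 / 8 = 0.1 dB.
Output = -7 − 0.1 = -7.1 dBFS.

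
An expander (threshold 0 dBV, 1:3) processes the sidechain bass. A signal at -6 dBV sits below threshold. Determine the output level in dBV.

-18 dBV

The input is 6 dB below the 0 dBV threshold.
A 1:3 expander multiplies undershoot by 3: 6 × 3 = 18 dB below threshold.
Output = 0 − 18 = -18 dBV.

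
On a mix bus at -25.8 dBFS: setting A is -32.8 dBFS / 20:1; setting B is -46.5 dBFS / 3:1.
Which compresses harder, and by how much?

B, by 7.15 dB

A: overshoot 7 dB → output overshoot 0.35 dB → GR 6.65 dB.
B: overshoot 20.7 dB → output overshoot 6.9 dB → GR 13.8 dB.
B reduces 7.15 dB more.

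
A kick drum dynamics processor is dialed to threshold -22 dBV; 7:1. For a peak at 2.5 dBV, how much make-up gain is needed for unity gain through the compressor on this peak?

Overshoot 24.5 dB → 24.5/7 = 3.5 dB after compression, so the compressed level is -22 + 3.5 = -18.5 dBV.
Make-up = target − compressed = 2.5 − (-18.5) = 21 dB.

21 dB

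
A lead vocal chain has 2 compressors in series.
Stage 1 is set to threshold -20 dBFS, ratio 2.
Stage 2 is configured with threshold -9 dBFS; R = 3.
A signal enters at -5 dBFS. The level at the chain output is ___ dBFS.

-12.5 dBFS

Stage 1: overshoot 15 dB → 15/2 = 7.5 dB → -12.5 dBFS.
Stage 2: -12.5 dBFS ≤ -9 dBFS, so stage 2 doesn't engage; output -12.5 dBFS.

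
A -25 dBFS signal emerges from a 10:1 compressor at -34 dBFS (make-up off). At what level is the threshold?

-35 dBFS

Gain reduction = -25 − (-34) = 9 dB; output overshoot = GR / (R − 1) = 9 / 9 = 1 dB.
Threshold = output − output overshoot = -34 − 1 = -35 dBFS.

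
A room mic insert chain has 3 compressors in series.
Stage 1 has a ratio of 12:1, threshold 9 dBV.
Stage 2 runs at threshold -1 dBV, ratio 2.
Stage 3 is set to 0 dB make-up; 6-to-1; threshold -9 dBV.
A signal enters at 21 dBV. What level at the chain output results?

Stage 1: overshoot 12 dB → 12/12 = 1 dB → 10 dBV.
Stage 2: 10 dBV is 11 dB over -1 dBV; at 2:1 that becomes 5.5 dB over, giving 4.5 dBV.
Stage 3: overshoot 13.5 dB → 13.5/6 = 2.25 dB → -6.75 dBV.

-6.75 dBV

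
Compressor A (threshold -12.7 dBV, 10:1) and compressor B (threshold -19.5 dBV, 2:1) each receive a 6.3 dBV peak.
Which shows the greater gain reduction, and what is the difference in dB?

A, by 4.2 dB

A: GR = 19 − 19/10 = 17.1 dB.
B: GR = 25.8 − 25.8/2 = 12.9 dB.
Difference: 4.2 dB in favour of A.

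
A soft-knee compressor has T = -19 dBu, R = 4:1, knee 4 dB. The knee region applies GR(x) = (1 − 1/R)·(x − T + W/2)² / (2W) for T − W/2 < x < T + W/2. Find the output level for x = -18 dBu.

-18.84375 dBu

x − T + W/2 = -18 − (-19) + 2 = 3.
GR = (1 − 1/4) × 3² / 8 = 0.75 × 9 / 8 = 0.84375 dB.
Output = -18 − 0.84375 = -18.84375 dBu.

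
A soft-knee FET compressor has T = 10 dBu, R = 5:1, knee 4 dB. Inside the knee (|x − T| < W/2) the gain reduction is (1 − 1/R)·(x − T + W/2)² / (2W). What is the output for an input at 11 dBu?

x − T + W/2 = 11 − 10 + 2 = 3.
GR = (1 − 1/5) × 3² / 8 = 0.8 × 9 / 8 = 0.9 dB.
Output = 11 − 0.9 = 10.1 dBu.

10.1 dBu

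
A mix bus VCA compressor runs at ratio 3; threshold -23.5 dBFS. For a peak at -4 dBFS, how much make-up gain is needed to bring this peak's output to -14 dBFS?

Without make-up, output = threshold + overshoot/3 = -23.5 + 6.5 = -17 dBFS.
Gap to target: 3 dB.

3 dB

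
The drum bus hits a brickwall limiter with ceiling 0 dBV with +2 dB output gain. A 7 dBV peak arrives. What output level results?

A brickwall limiter is an ∞:1 compressor: any input above the ceiling is clamped to 0 dBV.
Output gain then adds 2 dB: 0 + 2 = 2 dBV.

2 dBV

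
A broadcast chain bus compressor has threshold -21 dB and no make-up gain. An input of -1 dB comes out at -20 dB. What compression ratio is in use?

20:1

Input overshoot = -1 − (-21) = 20 dB; output overshoot = -20 − (-21) = 1 dB.
Ratio = 20 / 1 = 20.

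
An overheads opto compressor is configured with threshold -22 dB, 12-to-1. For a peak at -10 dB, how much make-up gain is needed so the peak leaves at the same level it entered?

Without make-up, output = threshold + overshoot/12 = -22 + 1 = -21 dB.
Gap to target: 11 dB.

11 dB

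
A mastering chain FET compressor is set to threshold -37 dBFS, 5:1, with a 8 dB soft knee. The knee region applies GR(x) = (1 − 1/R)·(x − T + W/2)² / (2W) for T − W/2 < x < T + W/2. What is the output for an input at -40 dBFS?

x − T + W/2 = -40 − (-37) + 4 = 1.
GR = (1 − 1/5) × 1² / 16 = 0.8 × 1 / 16 = 0.05 dB.
Output = -40 − 0.05 = -40.05 dBFS.

-40.05 dBFS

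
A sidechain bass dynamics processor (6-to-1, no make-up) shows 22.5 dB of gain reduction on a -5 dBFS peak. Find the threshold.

-32 dBFS

Input is 27 dB above T (since output overshoot × R = input overshoot: (-27.5 − T)·6 = -5 − T gives T = -32 dBFS).
Check: -32 + (-5 − (-32))/6 = -32 + 4.5 = -27.5 dBFS. ✓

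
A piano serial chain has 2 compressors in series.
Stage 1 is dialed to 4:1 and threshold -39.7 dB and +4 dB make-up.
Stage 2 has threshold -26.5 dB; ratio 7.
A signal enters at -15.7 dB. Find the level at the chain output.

Stage 1: overshoot 24 dB → 24/4 = 6 dB → -33.7 dB; +4 dB make-up → -29.7 dB.
Stage 2: -29.7 dB is at or below the -26.5 dB threshold — no compression; output -29.7 dB.

-29.7 dB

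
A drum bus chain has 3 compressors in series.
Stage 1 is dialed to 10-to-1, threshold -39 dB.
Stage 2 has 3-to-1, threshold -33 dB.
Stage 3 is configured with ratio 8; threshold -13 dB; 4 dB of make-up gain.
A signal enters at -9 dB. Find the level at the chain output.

-32 dB

Stage 1: overshoot 30 dB → 30/10 = 3 dB → -36 dB.
Stage 2: below threshold (-36 ≤ -33); passes unchanged; output -36 dB.
Stage 3: below threshold (-36 ≤ -13); passes unchanged; make-up brings it to -32 dB.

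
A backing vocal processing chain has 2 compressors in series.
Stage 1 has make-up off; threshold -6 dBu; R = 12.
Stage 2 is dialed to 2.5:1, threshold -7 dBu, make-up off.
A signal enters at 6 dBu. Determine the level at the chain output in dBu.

-6.2 dBu

Stage 1: overshoot 12 dB → 12/12 = 1 dB → -5 dBu.
Stage 2: overshoot 2 dB → 2/2.5 = 0.8 dB → -6.2 dBu.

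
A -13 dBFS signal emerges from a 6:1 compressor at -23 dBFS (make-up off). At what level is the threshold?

-25 dBFS

Gain reduction = -13 − (-23) = 10 dB; output overshoot = GR / (R − 1) = 10 / 5 = 2 dB.
Threshold = output − output overshoot = -23 − 2 = -25 dBFS.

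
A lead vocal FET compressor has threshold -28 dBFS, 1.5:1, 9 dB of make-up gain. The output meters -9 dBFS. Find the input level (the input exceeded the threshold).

Before make-up, the level was -9 − 9 = -18 dBFS.
That's 10 dB above the -28 dBFS threshold.
Before 1.5:1 compression the overshoot was 10 × 1.5 = 15 dB, so input = -28 + 15 = -13 dBFS.

-13 dBFS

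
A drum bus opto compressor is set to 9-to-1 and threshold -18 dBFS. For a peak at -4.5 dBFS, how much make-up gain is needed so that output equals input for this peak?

12 dB

Without make-up, output = threshold + overshoot/9 = -18 + 1.5 = -16.5 dBFS.
Gap to target: 12 dB.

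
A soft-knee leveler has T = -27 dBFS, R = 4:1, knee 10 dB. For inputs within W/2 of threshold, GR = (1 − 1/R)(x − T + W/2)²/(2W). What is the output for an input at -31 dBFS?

x − T + W/2 = -31 − (-27) + 5 = 1.
GR = (1 − 1/4) × 1² / 20 = 0.75 × 1 / 20 = 0.0375 dB.
Output = -31 − 0.0375 = -31.0375 dBFS.

-31.0375 dBFS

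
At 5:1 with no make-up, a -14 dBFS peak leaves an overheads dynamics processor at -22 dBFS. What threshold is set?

Gain reduction = -14 − (-22) = 8 dB; output overshoot = GR / (R − 1) = 8 / 4 = 2 dB.
Threshold = output − output overshoot = -22 − 2 = -24 dBFS.

-24 dBFS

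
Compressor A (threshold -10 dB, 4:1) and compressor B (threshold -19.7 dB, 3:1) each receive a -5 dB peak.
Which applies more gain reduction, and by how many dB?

A: GR = 5 − 5/4 = 3.75 dB.
B: GR = 14.7 − 14.7/3 = 9.8 dB.
B applies 6.05 dB more gain reduction.

B, by 6.05 dB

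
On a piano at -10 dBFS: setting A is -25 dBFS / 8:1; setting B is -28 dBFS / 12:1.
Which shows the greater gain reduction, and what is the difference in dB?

B, by 3.375 dB

A: 15 dB over, compressed to 1.875 dB over, so 13.125 dB of GR.
B: 18 dB over, compressed to 1.5 dB over, so 16.5 dB of GR.
B reduces 3.375 dB more.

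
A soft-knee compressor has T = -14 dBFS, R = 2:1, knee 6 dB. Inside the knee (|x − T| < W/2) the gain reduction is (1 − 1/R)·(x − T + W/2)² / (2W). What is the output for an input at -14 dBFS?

x − T + W/2 = -14 − (-14) + 3 = 3.
GR = (1 − 1/2) × 3² / 12 = 0.5 × 9 / 12 = 0.375 dB.
Output = -14 − 0.375 = -14.375 dBFS.

-14.375 dBFS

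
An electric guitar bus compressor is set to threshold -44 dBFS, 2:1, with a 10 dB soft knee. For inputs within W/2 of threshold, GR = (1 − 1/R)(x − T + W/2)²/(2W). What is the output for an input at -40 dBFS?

x − T + W/2 = -40 − (-44) + 5 = 9.
GR = (1 − 1/2) × 9² / 20 = 0.5 × 81 / 20 = 2.025 dB.
Output = -40 − 2.025 = -42.025 dBFS.

-42.025 dBFS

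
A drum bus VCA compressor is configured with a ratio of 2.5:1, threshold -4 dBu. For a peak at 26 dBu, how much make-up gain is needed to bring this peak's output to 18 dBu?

10 dB

Without make-up, output = threshold + overshoot/2.5 = -4 + 12 = 8 dBu.
Gap to target: 10 dB.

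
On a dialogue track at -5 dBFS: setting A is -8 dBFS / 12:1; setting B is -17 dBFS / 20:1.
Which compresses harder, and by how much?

B, by 8.65 dB

A: 3 dB over, compressed to 0.25 dB over, so 2.75 dB of GR.
B: 12 dB over, compressed to 0.6 dB over, so 11.4 dB of GR.
B reduces 8.65 dB more.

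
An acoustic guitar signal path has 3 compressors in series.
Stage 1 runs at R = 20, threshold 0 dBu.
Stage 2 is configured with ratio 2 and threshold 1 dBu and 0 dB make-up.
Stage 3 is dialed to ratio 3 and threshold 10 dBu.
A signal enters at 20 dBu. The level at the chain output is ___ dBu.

Stage 1: 20 dB above 0 dBu, reduced 20:1 to 1 dB above → 1 dBu.
Stage 2: below threshold (1 ≤ 1); passes unchanged; output 1 dBu.
Stage 3: below threshold (1 ≤ 10); passes unchanged; output 1 dBu.

1 dBu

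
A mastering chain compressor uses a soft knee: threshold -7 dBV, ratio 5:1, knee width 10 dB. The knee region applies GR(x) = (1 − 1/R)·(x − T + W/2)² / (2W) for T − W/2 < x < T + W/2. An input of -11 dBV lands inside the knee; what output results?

x − T + W/2 = -11 − (-7) + 5 = 1.
GR = (1 − 1/5) × 1² / 20 = 0.8 × 1 / 20 = 0.04 dB.
Output = -11 − 0.04 = -11.04 dBV.

-11.04 dBV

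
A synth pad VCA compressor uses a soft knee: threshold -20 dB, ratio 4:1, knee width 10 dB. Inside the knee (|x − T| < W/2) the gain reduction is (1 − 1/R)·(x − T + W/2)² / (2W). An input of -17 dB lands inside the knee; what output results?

-19.4 dB

x − T + W/2 = -17 − (-20) + 5 = 8.
GR = (1 − 1/4) × 8² / 20 = 0.75 × 64 / 20 = 2.4 dB.
Output = -17 − 2.4 = -19.4 dB.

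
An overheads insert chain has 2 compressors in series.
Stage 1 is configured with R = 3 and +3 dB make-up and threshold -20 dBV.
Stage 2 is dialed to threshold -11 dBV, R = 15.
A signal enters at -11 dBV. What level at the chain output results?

Stage 1: 9 dB above -20 dBV, reduced 3:1 to 3 dB above → -17 dBV; +3 dB make-up → -14 dBV.
Stage 2: below threshold (-14 ≤ -11); passes unchanged; output -14 dBV.

-14 dBV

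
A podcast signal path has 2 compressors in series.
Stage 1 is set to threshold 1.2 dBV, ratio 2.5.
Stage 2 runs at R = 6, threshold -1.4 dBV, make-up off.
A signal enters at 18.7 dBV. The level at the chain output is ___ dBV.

0.2 dBV

Stage 1: 17.5 dB above 1.2 dBV, reduced 2.5:1 to 7 dB above → 8.2 dBV.
Stage 2: overshoot 9.6 dB → 9.6/6 = 1.6 dB → 0.2 dBV.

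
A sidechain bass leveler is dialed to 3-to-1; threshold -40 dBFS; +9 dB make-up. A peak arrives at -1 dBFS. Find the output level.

Overshoot: -1 − (-40) = 39 dB.
At 3:1 the overshoot is divided by 3, leaving 13 dB above threshold.
So the level is -40 + 13 = -27 dBFS; make-up adds 9 dB, giving -18 dBFS.

-18 dBFS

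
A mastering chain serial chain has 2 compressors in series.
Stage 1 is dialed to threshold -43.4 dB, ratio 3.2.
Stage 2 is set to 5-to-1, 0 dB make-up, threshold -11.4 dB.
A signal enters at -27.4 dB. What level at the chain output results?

-38.4 dB

Stage 1: -27.4 dB is 16 dB over -43.4 dB; at 3.2:1 that becomes 5 dB over, giving -38.4 dB.
Stage 2: -38.4 dB ≤ -11.4 dB, so stage 2 doesn't engage; output -38.4 dB.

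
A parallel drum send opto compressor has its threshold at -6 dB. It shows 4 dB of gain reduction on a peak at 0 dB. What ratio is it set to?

Input overshoot = 0 − (-6) = 6 dB.
Output overshoot = 6 − 4 = 2 dB.
Ratio = input overshoot / output overshoot = 6 / 2 = 3.

3:1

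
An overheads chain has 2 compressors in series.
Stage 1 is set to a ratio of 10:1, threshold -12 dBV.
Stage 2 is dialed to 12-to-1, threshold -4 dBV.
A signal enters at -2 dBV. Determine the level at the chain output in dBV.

-11 dBV

Stage 1: -2 dBV is 10 dB over -12 dBV; at 10:1 that becomes 1 dB over, giving -11 dBV.
Stage 2: -11 dBV is at or below the -4 dBV threshold — no compression; output -11 dBV.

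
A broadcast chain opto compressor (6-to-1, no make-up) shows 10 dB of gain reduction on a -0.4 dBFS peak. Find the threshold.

-12.4 dBFS

Input is 12 dB above T (since output overshoot × R = input overshoot: (-10.4 − T)·6 = -0.4 − T gives T = -12.4 dBFS).
Check: -12.4 + (-0.4 − (-12.4))/6 = -12.4 + 2 = -10.4 dBFS. ✓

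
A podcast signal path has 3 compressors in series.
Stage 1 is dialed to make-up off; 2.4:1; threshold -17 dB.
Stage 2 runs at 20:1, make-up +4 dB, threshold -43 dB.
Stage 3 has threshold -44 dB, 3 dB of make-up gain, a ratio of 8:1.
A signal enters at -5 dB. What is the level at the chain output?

-40.18125 dB

Stage 1: overshoot 12 dB → 12/2.4 = 5 dB → -12 dB.
Stage 2: 31 dB above -43 dB, reduced 20:1 to 1.55 dB above → -41.45 dB; +4 dB make-up → -37.45 dB.
Stage 3: overshoot 6.55 dB → 6.55/8 = 0.81875 dB → -43.18125 dB; +3 dB make-up → -40.18125 dB.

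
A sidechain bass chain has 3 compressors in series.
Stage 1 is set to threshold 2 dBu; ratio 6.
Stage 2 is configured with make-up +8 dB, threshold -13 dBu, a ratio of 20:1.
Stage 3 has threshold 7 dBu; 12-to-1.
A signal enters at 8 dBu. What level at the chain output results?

-4.2 dBu

Stage 1: 8 dBu is 6 dB over 2 dBu; at 6:1 that becomes 1 dB over, giving 3 dBu.
Stage 2: 3 dBu is 16 dB over -13 dBu; at 20:1 that becomes 0.8 dB over, giving -12.2 dBu; +8 dB make-up → -4.2 dBu.
Stage 3: -4.2 dBu is at or below the 7 dBu threshold — no compression; output -4.2 dBu.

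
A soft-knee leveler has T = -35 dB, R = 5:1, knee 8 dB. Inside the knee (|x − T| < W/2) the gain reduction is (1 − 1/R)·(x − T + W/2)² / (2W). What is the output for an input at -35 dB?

-35.8 dB

x − T + W/2 = -35 − (-35) + 4 = 4.
GR = (1 − 1/5) × 4² / 16 = 0.8 × 16 / 16 = 0.8 dB.
Output = -35 − 0.8 = -35.8 dB.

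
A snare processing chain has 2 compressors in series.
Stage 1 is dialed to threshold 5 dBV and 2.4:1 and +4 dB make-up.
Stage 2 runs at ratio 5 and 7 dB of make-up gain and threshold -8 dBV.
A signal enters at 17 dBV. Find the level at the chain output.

Stage 1: 17 dBV is 12 dB over 5 dBV; at 2.4:1 that becomes 5 dB over, giving 10 dBV; +4 dB make-up → 14 dBV.
Stage 2: 14 dBV is 22 dB over -8 dBV; at 5:1 that becomes 4.4 dB over, giving -3.6 dBV; +7 dB make-up → 3.4 dBV.

3.4 dBV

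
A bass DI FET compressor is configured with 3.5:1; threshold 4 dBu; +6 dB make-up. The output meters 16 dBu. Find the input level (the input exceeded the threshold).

25 dBu

Stripping the +6 dB make-up gives 10 dBu at the gain stage.
Post-compression overshoot = 10 − 4 = 6 dB.
Before 3.5:1 compression the overshoot was 6 × 3.5 = 21 dB, so input = 4 + 21 = 25 dBu.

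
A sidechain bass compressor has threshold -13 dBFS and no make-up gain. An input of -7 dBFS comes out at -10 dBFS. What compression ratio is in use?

2:1

Input overshoot = -7 − (-13) = 6 dB; output overshoot = -10 − (-13) = 3 dB.
Ratio = 6 / 3 = 2.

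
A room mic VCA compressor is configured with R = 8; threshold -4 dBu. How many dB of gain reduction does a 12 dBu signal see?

The signal is 16 dB above threshold.
A 8:1 ratio leaves 2 dB of that excess.
So the signal is attenuated by 16 − 2 = 14 dB.

14 dB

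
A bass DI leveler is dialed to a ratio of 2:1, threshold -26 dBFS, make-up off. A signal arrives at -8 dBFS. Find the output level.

Overshoot: -8 − (-26) = 18 dB.
At 2:1 the overshoot is divided by 2, leaving 9 dB above threshold.
Output = -26 + 9 = -17 dBFS.

-17 dBFS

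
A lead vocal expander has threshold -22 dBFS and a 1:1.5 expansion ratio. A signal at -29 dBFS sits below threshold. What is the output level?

Below threshold, a 1:1.5 expander applies gain = (1.5−1)×(T − x) of attenuation.
(1.5−1) × 7 = 3.5 dB, so output = -29 − 3.5 = -32.5 dBFS.

-32.5 dBFS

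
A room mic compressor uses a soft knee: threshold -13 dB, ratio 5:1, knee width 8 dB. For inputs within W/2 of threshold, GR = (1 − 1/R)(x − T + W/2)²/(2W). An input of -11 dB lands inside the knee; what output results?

-12.8 dB

x − T + W/2 = -11 − (-13) + 4 = 6.
GR = (1 − 1/5) × 6² / 16 = 0.8 × 36 / 16 = 1.8 dB.
Output = -11 − 1.8 = -12.8 dB.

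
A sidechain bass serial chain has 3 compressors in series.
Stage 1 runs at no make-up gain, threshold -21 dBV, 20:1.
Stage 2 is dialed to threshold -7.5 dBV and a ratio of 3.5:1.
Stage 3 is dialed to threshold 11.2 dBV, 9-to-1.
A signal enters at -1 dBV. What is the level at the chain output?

Stage 1: -1 dBV is 20 dB over -21 dBV; at 20:1 that becomes 1 dB over, giving -20 dBV.
Stage 2: below threshold (-20 ≤ -7.5); passes unchanged; output -20 dBV.
Stage 3: -20 dBV is at or below the 11.2 dBV threshold — no compression; output -20 dBV.

-20 dBV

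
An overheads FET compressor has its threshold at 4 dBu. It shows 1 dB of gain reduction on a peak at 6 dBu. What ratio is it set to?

2:1

Input overshoot = 6 − 4 = 2 dB.
Output overshoot = 2 − 1 = 1 dB.
Ratio = input overshoot / output overshoot = 2 / 1 = 2.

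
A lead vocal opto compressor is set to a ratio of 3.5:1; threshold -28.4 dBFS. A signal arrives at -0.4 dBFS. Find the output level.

-20.4 dBFS

Overshoot: -0.4 − (-28.4) = 28 dB.
At 3.5:1 the overshoot is divided by 3.5, leaving 8 dB above threshold.
Output = -28.4 + 8 = -20.4 dBFS.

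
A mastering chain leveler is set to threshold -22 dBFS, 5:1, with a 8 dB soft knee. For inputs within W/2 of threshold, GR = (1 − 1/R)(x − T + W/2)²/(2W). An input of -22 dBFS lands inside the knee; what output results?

-22.8 dBFS

x − T + W/2 = -22 − (-22) + 4 = 4.
GR = (1 − 1/5) × 4² / 16 = 0.8 × 16 / 16 = 0.8 dB.
Output = -22 − 0.8 = -22.8 dBFS.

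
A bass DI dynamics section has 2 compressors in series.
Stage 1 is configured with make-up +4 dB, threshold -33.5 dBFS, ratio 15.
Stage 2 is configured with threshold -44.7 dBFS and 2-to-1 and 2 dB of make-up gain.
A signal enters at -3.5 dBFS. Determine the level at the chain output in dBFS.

Stage 1: 30 dB above -33.5 dBFS, reduced 15:1 to 2 dB above → -31.5 dBFS; +4 dB make-up → -27.5 dBFS.
Stage 2: 17.2 dB above -44.7 dBFS, reduced 2:1 to 8.6 dB above → -36.1 dBFS; +2 dB make-up → -34.1 dBFS.

-34.1 dBFS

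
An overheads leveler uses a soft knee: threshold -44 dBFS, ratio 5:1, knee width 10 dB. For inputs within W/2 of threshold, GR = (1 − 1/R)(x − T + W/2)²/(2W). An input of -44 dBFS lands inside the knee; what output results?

x − T + W/2 = -44 − (-44) + 5 = 5.
GR = (1 − 1/5) × 5² / 20 = 0.8 × 25 / 20 = 1 dB.
Output = -44 − 1 = -45 dBFS.

-45 dBFS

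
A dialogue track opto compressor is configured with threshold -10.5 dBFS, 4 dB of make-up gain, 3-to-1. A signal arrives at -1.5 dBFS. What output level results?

-3.5 dBFS

-1.5 dBFS sits 9 dB over threshold.
At 3:1 the overshoot is divided by 3, leaving 3 dB above threshold.
So the level is -10.5 + 3 = -7.5 dBFS; make-up adds 4 dB, giving -3.5 dBFS.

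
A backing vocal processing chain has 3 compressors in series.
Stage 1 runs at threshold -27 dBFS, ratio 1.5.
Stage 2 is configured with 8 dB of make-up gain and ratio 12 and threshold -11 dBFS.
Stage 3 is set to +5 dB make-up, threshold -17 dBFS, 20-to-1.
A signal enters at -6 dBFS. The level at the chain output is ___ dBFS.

-11.4 dBFS

Stage 1: 21 dB above -27 dBFS, reduced 1.5:1 to 14 dB above → -13 dBFS.
Stage 2: below threshold (-13 ≤ -11); passes unchanged; make-up brings it to -5 dBFS.
Stage 3: 12 dB above -17 dBFS, reduced 20:1 to 0.6 dB above → -16.4 dBFS; +5 dB make-up → -11.4 dBFS.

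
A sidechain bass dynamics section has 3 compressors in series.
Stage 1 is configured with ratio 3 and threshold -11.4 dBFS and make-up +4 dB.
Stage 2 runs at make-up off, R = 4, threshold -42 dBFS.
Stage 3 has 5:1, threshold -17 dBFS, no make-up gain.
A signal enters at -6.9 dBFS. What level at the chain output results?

Stage 1: overshoot 4.5 dB → 4.5/3 = 1.5 dB → -9.9 dBFS; +4 dB make-up → -5.9 dBFS.
Stage 2: -5.9 dBFS is 36.1 dB over -42 dBFS; at 4:1 that becomes 9.025 dB over, giving -32.975 dBFS.
Stage 3: below threshold (-32.975 ≤ -17); passes unchanged; output -32.975 dBFS.

-32.975 dBFS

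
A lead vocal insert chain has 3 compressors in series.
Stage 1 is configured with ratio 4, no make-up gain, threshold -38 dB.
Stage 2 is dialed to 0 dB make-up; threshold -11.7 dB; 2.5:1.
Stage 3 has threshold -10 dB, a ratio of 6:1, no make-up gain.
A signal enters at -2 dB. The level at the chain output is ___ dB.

Stage 1: -2 dB is 36 dB over -38 dB; at 4:1 that becomes 9 dB over, giving -29 dB.
Stage 2: -29 dB is at or below the -11.7 dB threshold — no compression; output -29 dB.
Stage 3: -29 dB is at or below the -10 dB threshold — no compression; output -29 dB.

-29 dB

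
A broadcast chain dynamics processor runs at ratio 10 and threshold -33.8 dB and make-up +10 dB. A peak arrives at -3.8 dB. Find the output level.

-20.8 dB

Overshoot: -3.8 − (-33.8) = 30 dB.
10:1 compression reduces that to 30/10 = 3 dB over.
Output = -33.8 + 3 = -30.8 dB; make-up adds 10 dB, giving -20.8 dB.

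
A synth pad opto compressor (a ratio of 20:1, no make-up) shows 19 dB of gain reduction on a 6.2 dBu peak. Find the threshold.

Input is 20 dB above T (since output overshoot × R = input overshoot: (-12.8 − T)·20 = 6.2 − T gives T = -13.8 dBu).
Check: -13.8 + (6.2 − (-13.8))/20 = -13.8 + 1 = -12.8 dBu. ✓

-13.8 dBu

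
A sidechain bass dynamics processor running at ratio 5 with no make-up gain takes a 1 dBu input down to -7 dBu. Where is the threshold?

Input is 10 dB above T (since output overshoot × R = input overshoot: (-7 − T)·5 = 1 − T gives T = -9 dBu).
Check: -9 + (1 − (-9))/5 = -9 + 2 = -7 dBu. ✓

-9 dBu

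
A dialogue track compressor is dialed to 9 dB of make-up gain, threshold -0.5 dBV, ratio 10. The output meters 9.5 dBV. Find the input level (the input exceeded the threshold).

9.5 dBV

Before make-up, the level was 9.5 − 9 = 0.5 dBV.
Post-compression overshoot = 0.5 − (-0.5) = 1 dB.
Undo the ratio: input overshoot = 1 × 10 = 10 dB, giving input = 9.5 dBV.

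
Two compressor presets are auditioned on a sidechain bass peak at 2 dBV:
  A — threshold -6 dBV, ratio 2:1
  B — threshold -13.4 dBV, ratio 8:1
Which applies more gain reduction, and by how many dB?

B, by 9.475 dB

A: 8 dB over, compressed to 4 dB over, so 4 dB of GR.
B: 15.4 dB over, compressed to 1.925 dB over, so 13.475 dB of GR.
Difference: 9.475 dB in favour of B.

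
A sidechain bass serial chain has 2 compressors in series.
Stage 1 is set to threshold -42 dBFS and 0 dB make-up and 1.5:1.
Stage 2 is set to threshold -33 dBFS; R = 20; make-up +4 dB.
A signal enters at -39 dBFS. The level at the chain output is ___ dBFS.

-36 dBFS

Stage 1: 3 dB above -42 dBFS, reduced 1.5:1 to 2 dB above → -40 dBFS.
Stage 2: -40 dBFS ≤ -33 dBFS, so stage 2 doesn't engage; make-up brings it to -36 dBFS.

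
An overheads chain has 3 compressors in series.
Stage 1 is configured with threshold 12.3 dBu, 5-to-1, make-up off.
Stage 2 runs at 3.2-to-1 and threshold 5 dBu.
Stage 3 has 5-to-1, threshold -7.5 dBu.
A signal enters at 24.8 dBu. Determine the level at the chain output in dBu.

-4.3875 dBu

Stage 1: overshoot 12.5 dB → 12.5/5 = 2.5 dB → 14.8 dBu.
Stage 2: overshoot 9.8 dB → 9.8/3.2 = 3.0625 dB → 8.0625 dBu.
Stage 3: overshoot 15.5625 dB → 15.5625/5 = 3.1125 dB → -4.3875 dBu.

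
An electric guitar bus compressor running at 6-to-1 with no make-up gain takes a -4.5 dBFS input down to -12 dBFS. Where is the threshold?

-13.5 dBFS

Let T be the threshold. Output overshoot = (input overshoot)/R, so -12 − T = (-4.5 − T)/6.
6·(-12 − T) = -4.5 − T → 5·T = -72 − (-4.5) = -67.5.
T = -67.5/5 = -13.5 dBFS.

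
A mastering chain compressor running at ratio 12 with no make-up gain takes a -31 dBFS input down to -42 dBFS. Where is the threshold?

Let T be the threshold. Output overshoot = (input overshoot)/R, so -42 − T = (-31 − T)/12.
12·(-42 − T) = -31 − T → 11·T = -504 − (-31) = -473.
T = -473/11 = -43 dBFS.

-43 dBFS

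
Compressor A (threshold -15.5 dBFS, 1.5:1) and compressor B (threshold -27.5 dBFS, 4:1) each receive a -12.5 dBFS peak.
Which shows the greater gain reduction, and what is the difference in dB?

B, by 10.25 dB

A: GR = 3 − 3/1.5 = 1 dB.
B: GR = 15 − 15/4 = 11.25 dB.
Difference: 10.25 dB in favour of B.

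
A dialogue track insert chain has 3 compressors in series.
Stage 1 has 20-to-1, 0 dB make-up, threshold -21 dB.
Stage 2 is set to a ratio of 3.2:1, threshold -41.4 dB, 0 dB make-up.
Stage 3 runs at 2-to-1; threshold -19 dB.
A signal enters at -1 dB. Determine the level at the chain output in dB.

-34.7125 dB

Stage 1: 20 dB above -21 dB, reduced 20:1 to 1 dB above → -20 dB.
Stage 2: overshoot 21.4 dB → 21.4/3.2 = 6.6875 dB → -34.7125 dB.
Stage 3: -34.7125 dB is at or below the -19 dB threshold — no compression; output -34.7125 dB.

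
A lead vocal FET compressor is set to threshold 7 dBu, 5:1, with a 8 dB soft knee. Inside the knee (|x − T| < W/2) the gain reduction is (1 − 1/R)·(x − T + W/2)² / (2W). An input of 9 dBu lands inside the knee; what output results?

7.2 dBu

x − T + W/2 = 9 − 7 + 4 = 6.
GR = (1 − 1/5) × 6² / 16 = 0.8 × 36 / 16 = 1.8 dB.
Output = 9 − 1.8 = 7.2 dBu.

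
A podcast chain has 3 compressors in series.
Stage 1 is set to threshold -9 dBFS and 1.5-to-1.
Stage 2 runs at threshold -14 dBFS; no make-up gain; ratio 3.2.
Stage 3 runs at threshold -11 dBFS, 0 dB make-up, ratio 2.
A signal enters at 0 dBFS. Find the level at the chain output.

Stage 1: overshoot 9 dB → 9/1.5 = 6 dB → -3 dBFS.
Stage 2: 11 dB above -14 dBFS, reduced 3.2:1 to 3.4375 dB above → -10.5625 dBFS.
Stage 3: 0.4375 dB above -11 dBFS, reduced 2:1 to 0.21875 dB above → -10.78125 dBFS.

-10.78125 dBFS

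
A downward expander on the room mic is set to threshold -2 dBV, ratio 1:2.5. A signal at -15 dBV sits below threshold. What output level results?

The input is 13 dB below the -2 dBV threshold.
A 1:2.5 expander multiplies undershoot by 2.5: 13 × 2.5 = 32.5 dB below threshold.
Output = -2 − 32.5 = -34.5 dBV.

-34.5 dBV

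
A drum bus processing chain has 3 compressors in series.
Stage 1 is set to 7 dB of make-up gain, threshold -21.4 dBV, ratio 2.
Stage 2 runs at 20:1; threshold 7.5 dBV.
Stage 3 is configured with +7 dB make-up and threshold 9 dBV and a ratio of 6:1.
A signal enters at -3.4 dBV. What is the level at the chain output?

Stage 1: overshoot 18 dB → 18/2 = 9 dB → -12.4 dBV; +7 dB make-up → -5.4 dBV.
Stage 2: -5.4 dBV is at or below the 7.5 dBV threshold — no compression; output -5.4 dBV.
Stage 3: -5.4 dBV ≤ 9 dBV, so stage 3 doesn't engage; make-up brings it to 1.6 dBV.

1.6 dBV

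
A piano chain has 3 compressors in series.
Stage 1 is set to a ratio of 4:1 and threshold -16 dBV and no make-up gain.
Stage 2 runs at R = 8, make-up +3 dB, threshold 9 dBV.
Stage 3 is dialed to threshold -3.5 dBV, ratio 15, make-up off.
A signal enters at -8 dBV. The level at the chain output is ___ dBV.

-11 dBV

Stage 1: overshoot 8 dB → 8/4 = 2 dB → -14 dBV.
Stage 2: below threshold (-14 ≤ 9); passes unchanged; make-up brings it to -11 dBV.
Stage 3: below threshold (-11 ≤ -3.5); passes unchanged; output -11 dBV.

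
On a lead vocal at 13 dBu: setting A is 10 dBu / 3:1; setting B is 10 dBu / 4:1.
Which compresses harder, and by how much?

A: overshoot 3 dB → output overshoot 1 dB → GR 2 dB.
B: overshoot 3 dB → output overshoot 0.75 dB → GR 2.25 dB.
B applies 0.25 dB more gain reduction.

B, by 0.25 dB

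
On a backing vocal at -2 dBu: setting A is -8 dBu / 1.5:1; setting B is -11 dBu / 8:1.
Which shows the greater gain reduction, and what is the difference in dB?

B, by 5.875 dB

A: 6 dB over, compressed to 4 dB over, so 2 dB of GR.
B: 9 dB over, compressed to 1.125 dB over, so 7.875 dB of GR.
Difference: 5.875 dB in favour of B.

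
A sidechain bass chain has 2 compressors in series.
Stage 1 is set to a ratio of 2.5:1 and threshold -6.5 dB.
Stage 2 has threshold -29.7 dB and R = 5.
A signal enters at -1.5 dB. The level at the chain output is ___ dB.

-24.66 dB

Stage 1: -1.5 dB is 5 dB over -6.5 dB; at 2.5:1 that becomes 2 dB over, giving -4.5 dB.
Stage 2: -4.5 dB is 25.2 dB over -29.7 dB; at 5:1 that becomes 5.04 dB over, giving -24.66 dB.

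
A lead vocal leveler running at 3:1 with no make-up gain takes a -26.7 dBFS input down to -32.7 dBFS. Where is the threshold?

Let T be the threshold. Output overshoot = (input overshoot)/R, so -32.7 − T = (-26.7 − T)/3.
3·(-32.7 − T) = -26.7 − T → 2·T = -98.1 − (-26.7) = -71.4.
T = -71.4/2 = -35.7 dBFS.

-35.7 dBFS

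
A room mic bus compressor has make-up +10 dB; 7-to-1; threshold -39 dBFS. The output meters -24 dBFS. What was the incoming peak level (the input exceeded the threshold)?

-4 dBFS

Before make-up, the level was -24 − 10 = -34 dBFS.
That's 5 dB above the -39 dBFS threshold.
Before 7:1 compression the overshoot was 5 × 7 = 35 dB, so input = -39 + 35 = -4 dBFS.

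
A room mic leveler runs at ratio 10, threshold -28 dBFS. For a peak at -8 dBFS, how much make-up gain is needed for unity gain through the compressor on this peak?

18 dB

The peak compresses to -28 + 20/10 = -26 dBFS.
To reach -8 dBFS requires -8 − (-26) = 18 dB of make-up.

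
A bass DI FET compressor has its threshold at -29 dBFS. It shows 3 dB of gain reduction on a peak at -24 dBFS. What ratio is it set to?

2.5:1

Input overshoot = -24 − (-29) = 5 dB.
Output overshoot = 5 − 3 = 2 dB.
Ratio = input overshoot / output overshoot = 5 / 2 = 2.5.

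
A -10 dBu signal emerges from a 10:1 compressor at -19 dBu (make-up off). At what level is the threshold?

Gain reduction = -10 − (-19) = 9 dB; output overshoot = GR / (R − 1) = 9 / 9 = 1 dB.
Threshold = output − output overshoot = -19 − 1 = -20 dBu.

-20 dBu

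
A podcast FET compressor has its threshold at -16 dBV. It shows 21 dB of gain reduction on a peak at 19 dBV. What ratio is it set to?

Input overshoot = 19 − (-16) = 35 dB.
Output overshoot = 35 − 21 = 14 dB.
Ratio = input overshoot / output overshoot = 35 / 14 = 2.5.

2.5:1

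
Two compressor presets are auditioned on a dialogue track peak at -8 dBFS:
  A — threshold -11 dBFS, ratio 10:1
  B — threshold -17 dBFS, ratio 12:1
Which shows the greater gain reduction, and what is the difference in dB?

B, by 5.55 dB

A: 3 dB over, compressed to 0.3 dB over, so 2.7 dB of GR.
B: 9 dB over, compressed to 0.75 dB over, so 8.25 dB of GR.
B applies 5.55 dB more gain reduction.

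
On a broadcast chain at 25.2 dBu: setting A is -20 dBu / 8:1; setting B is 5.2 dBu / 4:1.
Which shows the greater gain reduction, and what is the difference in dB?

A, by 24.55 dB

A: overshoot 45.2 dB → output overshoot 5.65 dB → GR 39.55 dB.
B: overshoot 20 dB → output overshoot 5 dB → GR 15 dB.
A applies 24.55 dB more gain reduction.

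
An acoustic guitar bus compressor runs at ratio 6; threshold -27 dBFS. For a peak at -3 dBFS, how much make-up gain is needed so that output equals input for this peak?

The peak compresses to -27 + 24/6 = -23 dBFS.
To reach -3 dBFS requires -3 − (-23) = 20 dB of make-up.

20 dB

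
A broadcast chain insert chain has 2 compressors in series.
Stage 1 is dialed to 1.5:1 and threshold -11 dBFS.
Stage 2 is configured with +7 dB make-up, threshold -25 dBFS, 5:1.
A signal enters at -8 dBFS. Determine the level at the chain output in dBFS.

Stage 1: 3 dB above -11 dBFS, reduced 1.5:1 to 2 dB above → -9 dBFS.
Stage 2: -9 dBFS is 16 dB over -25 dBFS; at 5:1 that becomes 3.2 dB over, giving -21.8 dBFS; +7 dB make-up → -14.8 dBFS.

-14.8 dBFS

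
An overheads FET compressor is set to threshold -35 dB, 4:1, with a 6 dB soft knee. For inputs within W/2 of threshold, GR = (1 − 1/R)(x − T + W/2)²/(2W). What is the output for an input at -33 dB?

-34.5625 dB

x − T + W/2 = -33 − (-35) + 3 = 5.
GR = (1 − 1/4) × 5² / 12 = 0.75 × 25 / 12 = 1.5625 dB.
Output = -33 − 1.5625 = -34.5625 dB.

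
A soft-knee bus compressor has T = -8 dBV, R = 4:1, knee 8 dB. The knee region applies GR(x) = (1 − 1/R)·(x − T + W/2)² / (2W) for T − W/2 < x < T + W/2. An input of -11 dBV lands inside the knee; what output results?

x − T + W/2 = -11 − (-8) + 4 = 1.
GR = (1 − 1/4) × 1² / 16 = 0.75 × 1 / 16 = 0.046875 dB.
Output = -11 − 0.046875 = -11.046875 dBV.

-11.046875 dBV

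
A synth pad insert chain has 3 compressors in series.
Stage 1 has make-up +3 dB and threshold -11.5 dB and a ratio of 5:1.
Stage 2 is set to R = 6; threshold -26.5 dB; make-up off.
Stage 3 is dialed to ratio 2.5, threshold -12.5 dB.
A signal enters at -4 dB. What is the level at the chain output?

-23.25 dB

Stage 1: -4 dB is 7.5 dB over -11.5 dB; at 5:1 that becomes 1.5 dB over, giving -10 dB; +3 dB make-up → -7 dB.
Stage 2: -7 dB is 19.5 dB over -26.5 dB; at 6:1 that becomes 3.25 dB over, giving -23.25 dB.
Stage 3: -23.25 dB is at or below the -12.5 dB threshold — no compression; output -23.25 dB.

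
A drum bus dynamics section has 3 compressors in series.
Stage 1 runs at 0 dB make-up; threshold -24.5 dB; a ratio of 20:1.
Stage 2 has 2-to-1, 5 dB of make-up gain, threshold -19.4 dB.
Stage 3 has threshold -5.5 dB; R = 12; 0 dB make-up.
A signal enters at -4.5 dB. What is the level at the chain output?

-18.5 dB

Stage 1: -4.5 dB is 20 dB over -24.5 dB; at 20:1 that becomes 1 dB over, giving -23.5 dB.
Stage 2: -23.5 dB is at or below the -19.4 dB threshold — no compression; make-up brings it to -18.5 dB.
Stage 3: -18.5 dB ≤ -5.5 dB, so stage 3 doesn't engage; output -18.5 dB.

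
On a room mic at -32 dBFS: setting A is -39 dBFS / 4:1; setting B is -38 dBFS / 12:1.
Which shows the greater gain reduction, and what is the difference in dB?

B, by 0.25 dB

A: overshoot 7 dB → output overshoot 1.75 dB → GR 5.25 dB.
B: overshoot 6 dB → output overshoot 0.5 dB → GR 5.5 dB.
Difference: 0.25 dB in favour of B.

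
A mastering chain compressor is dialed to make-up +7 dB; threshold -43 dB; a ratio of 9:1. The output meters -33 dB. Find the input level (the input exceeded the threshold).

-16 dB

Stripping the +7 dB make-up gives -40 dB at the gain stage.
The compressed level sits -40 − (-43) = 3 dB over threshold.
Before 9:1 compression the overshoot was 3 × 9 = 27 dB, so input = -43 + 27 = -16 dB.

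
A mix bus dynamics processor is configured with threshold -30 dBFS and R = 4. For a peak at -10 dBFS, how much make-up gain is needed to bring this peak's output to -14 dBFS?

Without make-up, output = threshold + overshoot/4 = -30 + 5 = -25 dBFS.
Gap to target: 11 dB.

11 dB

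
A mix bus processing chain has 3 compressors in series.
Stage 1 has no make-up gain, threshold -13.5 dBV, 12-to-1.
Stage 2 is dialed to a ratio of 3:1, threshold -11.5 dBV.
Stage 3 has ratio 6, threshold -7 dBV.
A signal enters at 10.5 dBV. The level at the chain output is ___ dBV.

Stage 1: 24 dB above -13.5 dBV, reduced 12:1 to 2 dB above → -11.5 dBV.
Stage 2: -11.5 dBV is at or below the -11.5 dBV threshold — no compression; output -11.5 dBV.
Stage 3: below threshold (-11.5 ≤ -7); passes unchanged; output -11.5 dBV.

-11.5 dBV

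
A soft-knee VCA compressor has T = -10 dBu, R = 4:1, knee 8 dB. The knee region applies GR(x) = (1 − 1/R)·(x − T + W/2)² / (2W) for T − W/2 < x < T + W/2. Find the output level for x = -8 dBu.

-9.6875 dBu

x − T + W/2 = -8 − (-10) + 4 = 6.
GR = (1 − 1/4) × 6² / 16 = 0.75 × 36 / 16 = 1.6875 dB.
Output = -8 − 1.6875 = -9.6875 dBu.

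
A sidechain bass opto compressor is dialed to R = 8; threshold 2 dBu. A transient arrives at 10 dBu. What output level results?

The input is 8 dB above the 2 dBu threshold.
At 8:1 the overshoot is divided by 8, leaving 1 dB above threshold.
Output = 2 + 1 = 3 dBu.

3 dBu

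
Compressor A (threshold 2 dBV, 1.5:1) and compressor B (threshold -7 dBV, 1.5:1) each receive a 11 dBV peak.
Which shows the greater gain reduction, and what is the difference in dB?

B, by 3 dB

A: overshoot 9 dB → output overshoot 6 dB → GR 3 dB.
B: overshoot 18 dB → output overshoot 12 dB → GR 6 dB.
B reduces 3 dB more.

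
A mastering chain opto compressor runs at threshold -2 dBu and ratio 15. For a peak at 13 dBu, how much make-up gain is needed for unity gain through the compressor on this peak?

14 dB

Overshoot 15 dB → 15/15 = 1 dB after compression, so the compressed level is -2 + 1 = -1 dBu.
Make-up = target − compressed = 13 − (-1) = 14 dB.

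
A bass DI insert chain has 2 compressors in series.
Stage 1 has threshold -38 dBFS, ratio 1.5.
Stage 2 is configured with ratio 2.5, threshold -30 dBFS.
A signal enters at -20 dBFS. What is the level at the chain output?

Stage 1: 18 dB above -38 dBFS, reduced 1.5:1 to 12 dB above → -26 dBFS.
Stage 2: -26 dBFS is 4 dB over -30 dBFS; at 2.5:1 that becomes 1.6 dB over, giving -28.4 dBFS.

-28.4 dBFS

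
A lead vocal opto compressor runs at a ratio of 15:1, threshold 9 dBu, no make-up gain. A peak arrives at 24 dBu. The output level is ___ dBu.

10 dBu

Overshoot: 24 − 9 = 15 dB.
At 15:1 the overshoot is divided by 15, leaving 1 dB above threshold.
That puts the output at 10 dBu.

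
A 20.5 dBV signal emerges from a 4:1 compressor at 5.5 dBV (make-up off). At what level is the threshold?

Gain reduction = 20.5 − 5.5 = 15 dB; output overshoot = GR / (R − 1) = 15 / 3 = 5 dB.
Threshold = output − output overshoot = 5.5 − 5 = 0.5 dBV.

0.5 dBV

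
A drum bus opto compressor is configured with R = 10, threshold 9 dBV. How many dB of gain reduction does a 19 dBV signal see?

19 dBV exceeds the threshold by 10 dB.
After 10:1 compression the overshoot becomes 10/10 = 1 dB.
Gain reduction = 10 − 1 = 9 dB.

9 dB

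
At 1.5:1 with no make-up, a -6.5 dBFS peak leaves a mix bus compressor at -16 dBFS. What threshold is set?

-35 dBFS

Input is 28.5 dB above T (since output overshoot × R = input overshoot: (-16 − T)·1.5 = -6.5 − T gives T = -35 dBFS).
Check: -35 + (-6.5 − (-35))/1.5 = -35 + 19 = -16 dBFS. ✓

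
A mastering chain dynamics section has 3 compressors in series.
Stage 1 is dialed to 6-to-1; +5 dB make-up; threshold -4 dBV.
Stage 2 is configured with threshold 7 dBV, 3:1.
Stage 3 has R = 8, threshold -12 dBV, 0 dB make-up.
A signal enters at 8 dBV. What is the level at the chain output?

Stage 1: 12 dB above -4 dBV, reduced 6:1 to 2 dB above → -2 dBV; +5 dB make-up → 3 dBV.
Stage 2: 3 dBV is at or below the 7 dBV threshold — no compression; output 3 dBV.
Stage 3: 3 dBV is 15 dB over -12 dBV; at 8:1 that becomes 1.875 dB over, giving -10.125 dBV.

-10.125 dBV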